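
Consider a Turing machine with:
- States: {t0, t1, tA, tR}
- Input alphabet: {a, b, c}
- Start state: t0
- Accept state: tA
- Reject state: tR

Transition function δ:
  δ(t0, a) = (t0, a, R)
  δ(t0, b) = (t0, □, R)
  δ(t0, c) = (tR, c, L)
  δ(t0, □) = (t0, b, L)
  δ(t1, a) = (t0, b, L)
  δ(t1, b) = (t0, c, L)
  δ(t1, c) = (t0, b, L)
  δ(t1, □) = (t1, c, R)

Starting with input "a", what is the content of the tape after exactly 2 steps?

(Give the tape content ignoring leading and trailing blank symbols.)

Execution trace:
Initial: [t0]a
Step 1: δ(t0, a) = (t0, a, R) → a[t0]□
Step 2: δ(t0, □) = (t0, b, L) → [t0]ab

After 2 steps, the tape (ignoring leading/trailing blanks) is: ab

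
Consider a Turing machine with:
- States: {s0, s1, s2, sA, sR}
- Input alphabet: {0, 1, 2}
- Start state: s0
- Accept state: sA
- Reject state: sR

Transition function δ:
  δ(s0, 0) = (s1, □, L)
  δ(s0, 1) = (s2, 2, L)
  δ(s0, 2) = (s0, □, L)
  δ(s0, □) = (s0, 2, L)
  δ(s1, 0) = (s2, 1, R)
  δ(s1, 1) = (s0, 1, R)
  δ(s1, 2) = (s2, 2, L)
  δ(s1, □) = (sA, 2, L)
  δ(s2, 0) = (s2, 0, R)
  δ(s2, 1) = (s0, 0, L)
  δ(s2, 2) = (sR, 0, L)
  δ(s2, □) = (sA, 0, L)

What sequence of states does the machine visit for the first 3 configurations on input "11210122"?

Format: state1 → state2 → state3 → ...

Execution trace:
Initial: [s0]11210122
Step 1: δ(s0, 1) = (s2, 2, L) → [s2]□21210122
Step 2: δ(s2, □) = (sA, 0, L) → [sA]□021210122

The machine reaches the accept state sA and halts.

State sequence: s0 → s2 → sA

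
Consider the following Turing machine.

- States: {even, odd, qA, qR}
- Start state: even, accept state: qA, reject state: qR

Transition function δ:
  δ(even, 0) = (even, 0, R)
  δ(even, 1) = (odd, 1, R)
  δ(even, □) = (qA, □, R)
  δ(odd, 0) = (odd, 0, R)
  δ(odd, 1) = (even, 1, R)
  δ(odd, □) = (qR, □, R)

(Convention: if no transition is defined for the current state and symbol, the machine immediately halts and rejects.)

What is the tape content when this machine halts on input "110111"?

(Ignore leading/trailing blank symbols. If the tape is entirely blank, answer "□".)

Execution trace:
Initial: [even]110111
Step 1: δ(even, 1) = (odd, 1, R) → 1[odd]10111
Step 2: δ(odd, 1) = (even, 1, R) → 11[even]0111
Step 3: δ(even, 0) = (even, 0, R) → 110[even]111
Step 4: δ(even, 1) = (odd, 1, R) → 1101[odd]11
Step 5: δ(odd, 1) = (even, 1, R) → 11011[even]1
Step 6: δ(even, 1) = (odd, 1, R) → 110111[odd]□
Step 7: δ(odd, □) = (qR, □, R) → 110111□[qR]□

The machine reaches the reject state qR and halts.

Final tape (ignoring leading/trailing blanks): 110111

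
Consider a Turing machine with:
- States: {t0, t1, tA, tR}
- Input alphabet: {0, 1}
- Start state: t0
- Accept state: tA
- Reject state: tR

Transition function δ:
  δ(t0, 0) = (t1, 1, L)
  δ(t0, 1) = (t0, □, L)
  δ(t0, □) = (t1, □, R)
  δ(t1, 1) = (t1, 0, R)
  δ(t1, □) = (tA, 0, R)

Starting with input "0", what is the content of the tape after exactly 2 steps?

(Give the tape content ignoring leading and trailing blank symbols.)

Execution trace:
Initial: [t0]0
Step 1: δ(t0, 0) = (t1, 1, L) → [t1]□1
Step 2: δ(t1, □) = (tA, 0, R) → 0[tA]1

The machine reaches the accept state tA and halts.

After 2 steps, the tape (ignoring leading/trailing blanks) is: 01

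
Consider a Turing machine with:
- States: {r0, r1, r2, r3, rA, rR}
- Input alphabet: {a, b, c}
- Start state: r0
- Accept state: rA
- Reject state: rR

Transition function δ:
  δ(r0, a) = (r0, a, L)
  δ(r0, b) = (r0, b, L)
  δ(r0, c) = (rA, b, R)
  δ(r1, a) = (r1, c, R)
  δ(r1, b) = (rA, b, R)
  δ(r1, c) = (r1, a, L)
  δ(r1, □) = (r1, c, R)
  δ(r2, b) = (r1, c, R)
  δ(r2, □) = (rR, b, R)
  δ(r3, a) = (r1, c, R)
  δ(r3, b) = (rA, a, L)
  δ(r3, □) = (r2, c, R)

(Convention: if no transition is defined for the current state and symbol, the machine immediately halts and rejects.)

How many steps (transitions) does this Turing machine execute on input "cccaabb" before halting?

Execution trace:
Initial: [r0]cccaabb
Step 1: δ(r0, c) = (rA, b, R) → b[rA]ccaabb

The machine reaches the accept state rA and halts.

The machine executed 1 step before halting.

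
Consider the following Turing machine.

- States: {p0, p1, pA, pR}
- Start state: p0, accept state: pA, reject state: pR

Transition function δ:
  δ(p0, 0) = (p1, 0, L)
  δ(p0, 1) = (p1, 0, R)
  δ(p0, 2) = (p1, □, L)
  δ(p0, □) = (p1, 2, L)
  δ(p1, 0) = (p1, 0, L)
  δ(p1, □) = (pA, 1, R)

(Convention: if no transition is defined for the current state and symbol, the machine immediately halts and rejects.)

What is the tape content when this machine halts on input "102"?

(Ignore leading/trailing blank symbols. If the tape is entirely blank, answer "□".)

Execution trace:
Initial: [p0]102
Step 1: δ(p0, 1) = (p1, 0, R) → 0[p1]02
Step 2: δ(p1, 0) = (p1, 0, L) → [p1]002
Step 3: δ(p1, 0) = (p1, 0, L) → [p1]□002
Step 4: δ(p1, □) = (pA, 1, R) → 1[pA]002

The machine reaches the accept state pA and halts.

Final tape (ignoring leading/trailing blanks): 1002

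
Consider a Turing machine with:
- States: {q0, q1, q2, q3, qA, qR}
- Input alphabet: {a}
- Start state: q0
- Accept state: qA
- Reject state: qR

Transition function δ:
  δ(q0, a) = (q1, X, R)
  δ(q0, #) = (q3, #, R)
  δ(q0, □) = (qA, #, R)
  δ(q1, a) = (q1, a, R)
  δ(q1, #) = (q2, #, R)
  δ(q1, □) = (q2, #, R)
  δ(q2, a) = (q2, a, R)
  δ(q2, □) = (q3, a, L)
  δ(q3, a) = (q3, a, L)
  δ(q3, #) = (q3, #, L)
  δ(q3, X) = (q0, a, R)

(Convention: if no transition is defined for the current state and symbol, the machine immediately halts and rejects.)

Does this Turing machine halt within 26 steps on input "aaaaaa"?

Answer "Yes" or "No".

Execution trace:
Initial: [q0]aaaaaa
Step 1: δ(q0, a) = (q1, X, R) → X[q1]aaaaa
Step 2: δ(q1, a) = (q1, a, R) → Xa[q1]aaaa
Step 3: δ(q1, a) = (q1, a, R) → Xaa[q1]aaa
Step 4: δ(q1, a) = (q1, a, R) → Xaaa[q1]aa
Step 5: δ(q1, a) = (q1, a, R) → Xaaaa[q1]a
Step 6: δ(q1, a) = (q1, a, R) → Xaaaaa[q1]□
Step 7: δ(q1, □) = (q2, #, R) → Xaaaaa#[q2]□
Step 8: δ(q2, □) = (q3, a, L) → Xaaaaa[q3]#a
Step 9: δ(q3, #) = (q3, #, L) → Xaaaa[q3]a#a
Step 10: δ(q3, a) = (q3, a, L) → Xaaa[q3]aa#a
Step 11: δ(q3, a) = (q3, a, L) → Xaa[q3]aaa#a
Step 12: δ(q3, a) = (q3, a, L) → Xa[q3]aaaa#a
Step 13: δ(q3, a) = (q3, a, L) → X[q3]aaaaa#a
Step 14: δ(q3, a) = (q3, a, L) → [q3]Xaaaaa#a
Step 15: δ(q3, X) = (q0, a, R) → a[q0]aaaaa#a
Step 16: δ(q0, a) = (q1, X, R) → aX[q1]aaaa#a
Step 17: δ(q1, a) = (q1, a, R) → aXa[q1]aaa#a
Step 18: δ(q1, a) = (q1, a, R) → aXaa[q1]aa#a
Step 19: δ(q1, a) = (q1, a, R) → aXaaa[q1]a#a
Step 20: δ(q1, a) = (q1, a, R) → aXaaaa[q1]#a
Step 21: δ(q1, #) = (q2, #, R) → aXaaaa#[q2]a
Step 22: δ(q2, a) = (q2, a, R) → aXaaaa#a[q2]□
Step 23: δ(q2, □) = (q3, a, L) → aXaaaa#[q3]aa
Step 24: δ(q3, a) = (q3, a, L) → aXaaaa[q3]#aa
Step 25: δ(q3, #) = (q3, #, L) → aXaaa[q3]a#aa
Step 26: δ(q3, a) = (q3, a, L) → aXaa[q3]aa#aa

The machine has not reached a halting state after 26 steps.
The machine did not halt within the 26-step bound.

Answer: No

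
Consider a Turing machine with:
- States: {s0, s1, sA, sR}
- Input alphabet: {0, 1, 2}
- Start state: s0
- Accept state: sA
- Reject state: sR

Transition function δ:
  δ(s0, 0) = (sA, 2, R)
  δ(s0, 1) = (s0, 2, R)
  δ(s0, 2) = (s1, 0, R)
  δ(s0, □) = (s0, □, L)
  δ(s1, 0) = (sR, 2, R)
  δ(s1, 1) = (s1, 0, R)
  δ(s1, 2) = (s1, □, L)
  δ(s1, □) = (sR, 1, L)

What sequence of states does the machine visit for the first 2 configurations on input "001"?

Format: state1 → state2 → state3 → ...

Execution trace:
Initial: [s0]001
Step 1: δ(s0, 0) = (sA, 2, R) → 2[sA]01

The machine reaches the accept state sA and halts.

State sequence: s0 → sA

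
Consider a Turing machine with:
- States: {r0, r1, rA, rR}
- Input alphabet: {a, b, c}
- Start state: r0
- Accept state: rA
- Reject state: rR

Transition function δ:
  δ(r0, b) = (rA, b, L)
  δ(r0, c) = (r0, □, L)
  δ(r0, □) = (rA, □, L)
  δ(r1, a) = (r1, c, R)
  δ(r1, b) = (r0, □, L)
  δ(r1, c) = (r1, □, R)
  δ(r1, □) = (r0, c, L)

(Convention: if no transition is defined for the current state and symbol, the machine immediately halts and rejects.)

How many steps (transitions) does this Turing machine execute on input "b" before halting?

Execution trace:
Initial: [r0]b
Step 1: δ(r0, b) = (rA, b, L) → [rA]□b

The machine reaches the accept state rA and halts.

The machine executed 1 step before halting.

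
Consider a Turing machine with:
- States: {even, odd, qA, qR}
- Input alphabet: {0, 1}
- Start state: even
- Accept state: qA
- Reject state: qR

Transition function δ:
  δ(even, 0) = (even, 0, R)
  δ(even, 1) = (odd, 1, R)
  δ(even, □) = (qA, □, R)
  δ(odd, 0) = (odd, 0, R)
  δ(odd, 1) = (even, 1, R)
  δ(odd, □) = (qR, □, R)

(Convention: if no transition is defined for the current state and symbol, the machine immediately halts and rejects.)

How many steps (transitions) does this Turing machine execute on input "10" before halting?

Execution trace:
Initial: [even]10
Step 1: δ(even, 1) = (odd, 1, R) → 1[odd]0
Step 2: δ(odd, 0) = (odd, 0, R) → 10[odd]□
Step 3: δ(odd, □) = (qR, □, R) → 10□[qR]□

The machine reaches the reject state qR and halts.

The machine executed 3 steps before halting.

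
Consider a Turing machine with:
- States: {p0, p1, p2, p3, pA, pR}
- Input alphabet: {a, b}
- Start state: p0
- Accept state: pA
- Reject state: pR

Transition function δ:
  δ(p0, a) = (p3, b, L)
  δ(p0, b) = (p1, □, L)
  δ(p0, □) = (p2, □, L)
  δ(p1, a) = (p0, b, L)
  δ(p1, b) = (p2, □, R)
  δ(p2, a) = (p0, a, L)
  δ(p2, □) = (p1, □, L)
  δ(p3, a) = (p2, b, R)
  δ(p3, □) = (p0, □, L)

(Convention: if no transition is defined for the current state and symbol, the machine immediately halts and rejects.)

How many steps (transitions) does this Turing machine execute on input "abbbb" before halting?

Execution trace:
Initial: [p0]abbbb
Step 1: δ(p0, a) = (p3, b, L) → [p3]□bbbbb
Step 2: δ(p3, □) = (p0, □, L) → [p0]□□bbbbb
Step 3: δ(p0, □) = (p2, □, L) → [p2]□□□bbbbb
Step 4: δ(p2, □) = (p1, □, L) → [p1]□□□□bbbbb

No transition is defined for δ(p1, □). By convention the machine halts and rejects.

The machine executed 4 steps before halting.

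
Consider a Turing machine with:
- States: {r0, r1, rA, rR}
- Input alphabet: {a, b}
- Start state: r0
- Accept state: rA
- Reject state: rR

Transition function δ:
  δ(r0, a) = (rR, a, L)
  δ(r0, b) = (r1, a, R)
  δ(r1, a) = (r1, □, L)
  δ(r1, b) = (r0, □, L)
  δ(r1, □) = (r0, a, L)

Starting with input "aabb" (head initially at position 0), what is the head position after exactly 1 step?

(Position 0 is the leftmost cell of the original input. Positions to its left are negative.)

Execution trace (head position shown):
Step 0: [r0]aabb  (head at position 0)
Step 1: move left → [rR]□aabb  (head at position -1)

After 1 step, the head is at position -1.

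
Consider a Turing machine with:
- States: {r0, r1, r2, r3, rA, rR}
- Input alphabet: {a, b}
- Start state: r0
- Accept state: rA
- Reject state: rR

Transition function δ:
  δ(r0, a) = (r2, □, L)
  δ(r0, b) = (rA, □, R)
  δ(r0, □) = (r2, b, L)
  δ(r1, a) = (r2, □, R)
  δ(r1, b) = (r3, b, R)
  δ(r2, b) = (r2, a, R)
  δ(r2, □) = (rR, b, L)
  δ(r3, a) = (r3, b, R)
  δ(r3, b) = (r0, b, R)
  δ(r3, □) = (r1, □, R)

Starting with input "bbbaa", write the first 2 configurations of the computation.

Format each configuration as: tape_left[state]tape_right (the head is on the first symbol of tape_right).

Transitions applied:
Step 1: δ(r0, b) = (rA, □, R)

The first 2 configurations are:
[r0]bbbaa ⊢ □[rA]bbaa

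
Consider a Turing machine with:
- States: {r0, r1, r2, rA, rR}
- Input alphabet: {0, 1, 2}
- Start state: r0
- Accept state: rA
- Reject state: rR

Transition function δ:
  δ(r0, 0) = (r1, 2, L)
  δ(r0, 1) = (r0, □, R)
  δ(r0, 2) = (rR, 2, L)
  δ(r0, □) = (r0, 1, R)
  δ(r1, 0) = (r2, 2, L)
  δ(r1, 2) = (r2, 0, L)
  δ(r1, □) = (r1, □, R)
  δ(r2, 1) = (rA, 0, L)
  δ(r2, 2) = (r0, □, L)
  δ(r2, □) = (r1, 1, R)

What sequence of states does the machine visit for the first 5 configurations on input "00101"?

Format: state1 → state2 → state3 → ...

Execution trace:
Initial: [r0]00101
Step 1: δ(r0, 0) = (r1, 2, L) → [r1]□20101
Step 2: δ(r1, □) = (r1, □, R) → □[r1]20101
Step 3: δ(r1, 2) = (r2, 0, L) → [r2]□00101
Step 4: δ(r2, □) = (r1, 1, R) → 1[r1]00101

State sequence: r0 → r1 → r1 → r2 → r1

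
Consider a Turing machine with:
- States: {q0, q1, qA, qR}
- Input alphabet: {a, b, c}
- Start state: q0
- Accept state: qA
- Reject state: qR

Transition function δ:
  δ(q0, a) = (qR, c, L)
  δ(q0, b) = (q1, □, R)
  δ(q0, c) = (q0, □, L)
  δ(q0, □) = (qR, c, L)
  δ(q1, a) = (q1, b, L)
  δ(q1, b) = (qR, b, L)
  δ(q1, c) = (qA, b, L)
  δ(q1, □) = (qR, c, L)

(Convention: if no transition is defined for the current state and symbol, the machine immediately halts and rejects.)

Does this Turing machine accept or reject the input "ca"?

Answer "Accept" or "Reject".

Execution trace:
Initial: [q0]ca
Step 1: δ(q0, c) = (q0, □, L) → [q0]□□a
Step 2: δ(q0, □) = (qR, c, L) → [qR]□c□a

The machine reaches the reject state qR and halts.

Answer: Reject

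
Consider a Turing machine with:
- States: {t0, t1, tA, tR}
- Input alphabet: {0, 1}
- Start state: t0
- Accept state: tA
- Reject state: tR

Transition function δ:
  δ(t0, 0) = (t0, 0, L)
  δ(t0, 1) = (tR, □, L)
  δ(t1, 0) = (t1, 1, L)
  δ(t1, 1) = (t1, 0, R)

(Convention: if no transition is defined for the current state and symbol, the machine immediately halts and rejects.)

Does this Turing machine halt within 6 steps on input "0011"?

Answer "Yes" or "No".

Execution trace:
Initial: [t0]0011
Step 1: δ(t0, 0) = (t0, 0, L) → [t0]□0011

No transition is defined for δ(t0, □). By convention the machine halts and rejects.
The machine halted after 1 step (within the 6-step bound).

Answer: Yes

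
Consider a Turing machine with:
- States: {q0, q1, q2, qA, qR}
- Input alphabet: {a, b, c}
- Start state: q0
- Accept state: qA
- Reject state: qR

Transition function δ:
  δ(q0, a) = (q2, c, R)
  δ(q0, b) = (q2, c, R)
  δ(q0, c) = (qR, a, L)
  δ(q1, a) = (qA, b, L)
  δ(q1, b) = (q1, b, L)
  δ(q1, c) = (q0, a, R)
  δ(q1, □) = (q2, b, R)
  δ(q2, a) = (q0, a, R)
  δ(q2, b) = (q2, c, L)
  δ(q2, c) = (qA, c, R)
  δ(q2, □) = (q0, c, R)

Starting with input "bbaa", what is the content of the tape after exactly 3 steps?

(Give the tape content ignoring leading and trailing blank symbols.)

Execution trace:
Initial: [q0]bbaa
Step 1: δ(q0, b) = (q2, c, R) → c[q2]baa
Step 2: δ(q2, b) = (q2, c, L) → [q2]ccaa
Step 3: δ(q2, c) = (qA, c, R) → c[qA]caa

The machine reaches the accept state qA and halts.

After 3 steps, the tape (ignoring leading/trailing blanks) is: ccaa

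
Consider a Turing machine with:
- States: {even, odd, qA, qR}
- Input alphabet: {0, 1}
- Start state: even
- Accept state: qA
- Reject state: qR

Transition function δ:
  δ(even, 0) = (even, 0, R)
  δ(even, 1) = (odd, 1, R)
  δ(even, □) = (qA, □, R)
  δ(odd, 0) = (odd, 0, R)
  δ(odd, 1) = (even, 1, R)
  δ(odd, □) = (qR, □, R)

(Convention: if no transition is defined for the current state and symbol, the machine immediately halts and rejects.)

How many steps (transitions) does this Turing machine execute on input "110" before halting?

Execution trace:
Initial: [even]110
Step 1: δ(even, 1) = (odd, 1, R) → 1[odd]10
Step 2: δ(odd, 1) = (even, 1, R) → 11[even]0
Step 3: δ(even, 0) = (even, 0, R) → 110[even]□
Step 4: δ(even, □) = (qA, □, R) → 110□[qA]□

The machine reaches the accept state qA and halts.

The machine executed 4 steps before halting.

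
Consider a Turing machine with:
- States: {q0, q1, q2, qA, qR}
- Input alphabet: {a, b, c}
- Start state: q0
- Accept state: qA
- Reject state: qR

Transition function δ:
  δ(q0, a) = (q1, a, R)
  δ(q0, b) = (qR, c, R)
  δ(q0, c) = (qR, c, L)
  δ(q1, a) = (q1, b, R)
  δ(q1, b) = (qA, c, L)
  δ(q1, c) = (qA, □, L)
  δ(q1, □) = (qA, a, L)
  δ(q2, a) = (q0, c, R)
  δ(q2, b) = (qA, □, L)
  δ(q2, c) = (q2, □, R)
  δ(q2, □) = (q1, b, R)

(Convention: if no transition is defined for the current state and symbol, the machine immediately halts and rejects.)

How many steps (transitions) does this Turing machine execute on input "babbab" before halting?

Execution trace:
Initial: [q0]babbab
Step 1: δ(q0, b) = (qR, c, R) → c[qR]abbab

The machine reaches the reject state qR and halts.

The machine executed 1 step before halting.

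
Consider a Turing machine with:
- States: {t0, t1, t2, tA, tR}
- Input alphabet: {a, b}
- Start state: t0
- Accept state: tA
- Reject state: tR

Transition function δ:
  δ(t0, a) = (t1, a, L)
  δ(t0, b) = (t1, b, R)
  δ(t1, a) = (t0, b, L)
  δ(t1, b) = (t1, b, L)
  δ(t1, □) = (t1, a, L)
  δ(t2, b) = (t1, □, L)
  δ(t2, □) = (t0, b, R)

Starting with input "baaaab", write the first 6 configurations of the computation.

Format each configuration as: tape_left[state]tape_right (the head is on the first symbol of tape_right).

Transitions applied:
Step 1: δ(t0, b) = (t1, b, R)
Step 2: δ(t1, a) = (t0, b, L)
Step 3: δ(t0, b) = (t1, b, R)
Step 4: δ(t1, b) = (t1, b, L)
Step 5: δ(t1, b) = (t1, b, L)

The first 6 configurations are:
[t0]baaaab ⊢ b[t1]aaaab ⊢ [t0]bbaaab ⊢ b[t1]baaab ⊢ [t1]bbaaab ⊢ [t1]□bbaaab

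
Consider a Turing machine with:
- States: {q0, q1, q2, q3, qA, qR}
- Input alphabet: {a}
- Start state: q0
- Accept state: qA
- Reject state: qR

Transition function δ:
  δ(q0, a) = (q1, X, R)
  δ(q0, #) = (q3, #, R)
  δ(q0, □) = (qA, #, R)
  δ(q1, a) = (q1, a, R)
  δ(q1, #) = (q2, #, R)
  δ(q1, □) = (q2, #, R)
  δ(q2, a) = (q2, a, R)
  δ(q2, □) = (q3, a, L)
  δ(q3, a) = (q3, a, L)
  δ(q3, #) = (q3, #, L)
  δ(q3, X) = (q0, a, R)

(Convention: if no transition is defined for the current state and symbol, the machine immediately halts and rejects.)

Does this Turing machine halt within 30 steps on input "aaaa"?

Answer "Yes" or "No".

Execution trace:
Initial: [q0]aaaa
Step 1: δ(q0, a) = (q1, X, R) → X[q1]aaa
Step 2: δ(q1, a) = (q1, a, R) → Xa[q1]aa
Step 3: δ(q1, a) = (q1, a, R) → Xaa[q1]a
Step 4: δ(q1, a) = (q1, a, R) → Xaaa[q1]□
Step 5: δ(q1, □) = (q2, #, R) → Xaaa#[q2]□
Step 6: δ(q2, □) = (q3, a, L) → Xaaa[q3]#a
Step 7: δ(q3, #) = (q3, #, L) → Xaa[q3]a#a
Step 8: δ(q3, a) = (q3, a, L) → Xa[q3]aa#a
Step 9: δ(q3, a) = (q3, a, L) → X[q3]aaa#a
Step 10: δ(q3, a) = (q3, a, L) → [q3]Xaaa#a
Step 11: δ(q3, X) = (q0, a, R) → a[q0]aaa#a
Step 12: δ(q0, a) = (q1, X, R) → aX[q1]aa#a
Step 13: δ(q1, a) = (q1, a, R) → aXa[q1]a#a
Step 14: δ(q1, a) = (q1, a, R) → aXaa[q1]#a
Step 15: δ(q1, #) = (q2, #, R) → aXaa#[q2]a
Step 16: δ(q2, a) = (q2, a, R) → aXaa#a[q2]□
Step 17: δ(q2, □) = (q3, a, L) → aXaa#[q3]aa
Step 18: δ(q3, a) = (q3, a, L) → aXaa[q3]#aa
Step 19: δ(q3, #) = (q3, #, L) → aXa[q3]a#aa
Step 20: δ(q3, a) = (q3, a, L) → aX[q3]aa#aa
Step 21: δ(q3, a) = (q3, a, L) → a[q3]Xaa#aa
Step 22: δ(q3, X) = (q0, a, R) → aa[q0]aa#aa
Step 23: δ(q0, a) = (q1, X, R) → aaX[q1]a#aa
Step 24: δ(q1, a) = (q1, a, R) → aaXa[q1]#aa
Step 25: δ(q1, #) = (q2, #, R) → aaXa#[q2]aa
Step 26: δ(q2, a) = (q2, a, R) → aaXa#a[q2]a
Step 27: δ(q2, a) = (q2, a, R) → aaXa#aa[q2]□
Step 28: δ(q2, □) = (q3, a, L) → aaXa#a[q3]aa
Step 29: δ(q3, a) = (q3, a, L) → aaXa#[q3]aaa
Step 30: δ(q3, a) = (q3, a, L) → aaXa[q3]#aaa

The machine has not reached a halting state after 30 steps.
The machine did not halt within the 30-step bound.

Answer: No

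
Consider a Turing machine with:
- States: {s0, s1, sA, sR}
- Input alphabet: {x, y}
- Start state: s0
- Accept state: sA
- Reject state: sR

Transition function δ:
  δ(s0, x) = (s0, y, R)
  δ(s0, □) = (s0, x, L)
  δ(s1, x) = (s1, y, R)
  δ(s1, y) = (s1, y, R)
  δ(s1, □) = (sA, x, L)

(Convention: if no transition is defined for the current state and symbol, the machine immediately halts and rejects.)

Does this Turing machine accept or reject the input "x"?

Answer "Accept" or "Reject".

Execution trace:
Initial: [s0]x
Step 1: δ(s0, x) = (s0, y, R) → y[s0]□
Step 2: δ(s0, □) = (s0, x, L) → [s0]yx

No transition is defined for δ(s0, y). By convention the machine halts and rejects.

Answer: Reject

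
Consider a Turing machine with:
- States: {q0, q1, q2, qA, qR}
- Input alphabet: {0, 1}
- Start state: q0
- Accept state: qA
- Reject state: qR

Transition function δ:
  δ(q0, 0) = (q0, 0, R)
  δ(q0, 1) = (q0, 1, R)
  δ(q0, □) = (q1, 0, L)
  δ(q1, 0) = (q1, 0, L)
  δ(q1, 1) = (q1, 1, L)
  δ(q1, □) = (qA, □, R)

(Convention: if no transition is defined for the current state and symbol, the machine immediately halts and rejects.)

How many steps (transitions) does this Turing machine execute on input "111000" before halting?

Execution trace:
Initial: [q0]111000
Step 1: δ(q0, 1) = (q0, 1, R) → 1[q0]11000
Step 2: δ(q0, 1) = (q0, 1, R) → 11[q0]1000
Step 3: δ(q0, 1) = (q0, 1, R) → 111[q0]000
Step 4: δ(q0, 0) = (q0, 0, R) → 1110[q0]00
Step 5: δ(q0, 0) = (q0, 0, R) → 11100[q0]0
Step 6: δ(q0, 0) = (q0, 0, R) → 111000[q0]□
Step 7: δ(q0, □) = (q1, 0, L) → 11100[q1]00
Step 8: δ(q1, 0) = (q1, 0, L) → 1110[q1]000
Step 9: δ(q1, 0) = (q1, 0, L) → 111[q1]0000
Step 10: δ(q1, 0) = (q1, 0, L) → 11[q1]10000
Step 11: δ(q1, 1) = (q1, 1, L) → 1[q1]110000
Step 12: δ(q1, 1) = (q1, 1, L) → [q1]1110000
Step 13: δ(q1, 1) = (q1, 1, L) → [q1]□1110000
Step 14: δ(q1, □) = (qA, □, R) → □[qA]1110000

The machine reaches the accept state qA and halts.

The machine executed 14 steps before halting.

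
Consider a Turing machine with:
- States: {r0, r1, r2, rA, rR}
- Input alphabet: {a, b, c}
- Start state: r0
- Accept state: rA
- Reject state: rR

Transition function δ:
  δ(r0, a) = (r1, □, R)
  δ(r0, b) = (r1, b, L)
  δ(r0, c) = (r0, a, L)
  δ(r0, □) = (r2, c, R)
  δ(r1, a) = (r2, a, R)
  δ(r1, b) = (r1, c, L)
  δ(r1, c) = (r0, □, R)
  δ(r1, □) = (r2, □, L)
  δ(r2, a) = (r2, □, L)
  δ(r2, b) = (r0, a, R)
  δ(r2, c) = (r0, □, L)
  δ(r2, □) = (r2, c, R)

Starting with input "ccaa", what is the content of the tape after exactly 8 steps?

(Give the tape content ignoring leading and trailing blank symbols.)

Execution trace:
Initial: [r0]ccaa
Step 1: δ(r0, c) = (r0, a, L) → [r0]□acaa
Step 2: δ(r0, □) = (r2, c, R) → c[r2]acaa
Step 3: δ(r2, a) = (r2, □, L) → [r2]c□caa
Step 4: δ(r2, c) = (r0, □, L) → [r0]□□□caa
Step 5: δ(r0, □) = (r2, c, R) → c[r2]□□caa
Step 6: δ(r2, □) = (r2, c, R) → cc[r2]□caa
Step 7: δ(r2, □) = (r2, c, R) → ccc[r2]caa
Step 8: δ(r2, c) = (r0, □, L) → cc[r0]c□aa

After 8 steps, the tape (ignoring leading/trailing blanks) is: ccc□aa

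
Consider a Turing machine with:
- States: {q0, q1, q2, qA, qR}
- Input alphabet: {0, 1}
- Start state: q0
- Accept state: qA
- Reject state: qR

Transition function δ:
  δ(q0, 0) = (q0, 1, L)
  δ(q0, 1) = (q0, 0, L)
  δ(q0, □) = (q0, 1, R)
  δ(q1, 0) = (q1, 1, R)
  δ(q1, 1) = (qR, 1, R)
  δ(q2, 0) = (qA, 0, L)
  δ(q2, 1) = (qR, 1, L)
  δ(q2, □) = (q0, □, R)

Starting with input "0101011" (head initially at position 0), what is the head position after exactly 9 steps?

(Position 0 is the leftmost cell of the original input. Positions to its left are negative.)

Execution trace (head position shown):
Step 0: [q0]0101011  (head at position 0)
Step 1: move left → [q0]□1101011  (head at position -1)
Step 2: move right → 1[q0]1101011  (head at position 0)
Step 3: move left → [q0]10101011  (head at position -1)
Step 4: move left → [q0]□00101011  (head at position -2)
Step 5: move right → 1[q0]00101011  (head at position -1)
Step 6: move left → [q0]110101011  (head at position -2)
Step 7: move left → [q0]□010101011  (head at position -3)
Step 8: move right → 1[q0]010101011  (head at position -2)
Step 9: move left → [q0]1110101011  (head at position -3)

After 9 steps, the head is at position -3.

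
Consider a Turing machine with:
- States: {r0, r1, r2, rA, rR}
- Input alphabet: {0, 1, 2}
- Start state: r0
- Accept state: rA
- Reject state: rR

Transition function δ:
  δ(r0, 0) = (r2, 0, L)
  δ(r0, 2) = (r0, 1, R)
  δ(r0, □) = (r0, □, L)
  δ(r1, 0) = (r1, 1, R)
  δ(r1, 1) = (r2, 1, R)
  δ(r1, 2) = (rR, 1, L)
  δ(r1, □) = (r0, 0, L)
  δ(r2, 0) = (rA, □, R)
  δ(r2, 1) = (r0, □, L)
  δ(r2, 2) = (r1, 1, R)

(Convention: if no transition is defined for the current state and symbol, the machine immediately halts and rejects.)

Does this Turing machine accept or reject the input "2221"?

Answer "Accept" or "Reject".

Execution trace:
Initial: [r0]2221
Step 1: δ(r0, 2) = (r0, 1, R) → 1[r0]221
Step 2: δ(r0, 2) = (r0, 1, R) → 11[r0]21
Step 3: δ(r0, 2) = (r0, 1, R) → 111[r0]1

No transition is defined for δ(r0, 1). By convention the machine halts and rejects.

Answer: Reject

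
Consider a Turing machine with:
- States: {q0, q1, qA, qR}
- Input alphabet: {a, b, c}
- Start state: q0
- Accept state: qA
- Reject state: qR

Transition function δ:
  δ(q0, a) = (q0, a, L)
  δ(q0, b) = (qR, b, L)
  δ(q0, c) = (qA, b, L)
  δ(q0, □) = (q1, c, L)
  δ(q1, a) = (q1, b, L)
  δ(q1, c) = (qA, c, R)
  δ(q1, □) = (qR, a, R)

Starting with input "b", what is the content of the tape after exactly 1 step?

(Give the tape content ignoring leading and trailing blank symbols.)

Execution trace:
Initial: [q0]b
Step 1: δ(q0, b) = (qR, b, L) → [qR]□b

The machine reaches the reject state qR and halts.

After 1 step, the tape (ignoring leading/trailing blanks) is: b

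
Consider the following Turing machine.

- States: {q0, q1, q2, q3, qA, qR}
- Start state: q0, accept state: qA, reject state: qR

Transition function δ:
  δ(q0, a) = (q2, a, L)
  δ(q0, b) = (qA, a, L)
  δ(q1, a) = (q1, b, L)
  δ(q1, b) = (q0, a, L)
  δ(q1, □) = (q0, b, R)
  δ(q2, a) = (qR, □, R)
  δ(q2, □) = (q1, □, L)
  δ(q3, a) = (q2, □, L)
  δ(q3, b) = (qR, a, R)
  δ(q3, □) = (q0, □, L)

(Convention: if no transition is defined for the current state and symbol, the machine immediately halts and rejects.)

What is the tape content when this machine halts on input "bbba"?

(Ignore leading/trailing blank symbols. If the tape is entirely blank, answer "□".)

Execution trace:
Initial: [q0]bbba
Step 1: δ(q0, b) = (qA, a, L) → [qA]□abba

The machine reaches the accept state qA and halts.

Final tape (ignoring leading/trailing blanks): abba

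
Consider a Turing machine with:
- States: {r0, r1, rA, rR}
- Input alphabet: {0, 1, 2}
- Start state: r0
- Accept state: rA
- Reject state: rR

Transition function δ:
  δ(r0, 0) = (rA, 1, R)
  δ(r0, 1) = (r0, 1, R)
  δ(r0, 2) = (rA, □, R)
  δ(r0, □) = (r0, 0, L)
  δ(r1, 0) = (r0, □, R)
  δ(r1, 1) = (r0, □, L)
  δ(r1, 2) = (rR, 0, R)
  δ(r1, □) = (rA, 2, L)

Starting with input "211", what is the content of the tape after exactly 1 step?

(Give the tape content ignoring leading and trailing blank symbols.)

Execution trace:
Initial: [r0]211
Step 1: δ(r0, 2) = (rA, □, R) → □[rA]11

The machine reaches the accept state rA and halts.

After 1 step, the tape (ignoring leading/trailing blanks) is: 11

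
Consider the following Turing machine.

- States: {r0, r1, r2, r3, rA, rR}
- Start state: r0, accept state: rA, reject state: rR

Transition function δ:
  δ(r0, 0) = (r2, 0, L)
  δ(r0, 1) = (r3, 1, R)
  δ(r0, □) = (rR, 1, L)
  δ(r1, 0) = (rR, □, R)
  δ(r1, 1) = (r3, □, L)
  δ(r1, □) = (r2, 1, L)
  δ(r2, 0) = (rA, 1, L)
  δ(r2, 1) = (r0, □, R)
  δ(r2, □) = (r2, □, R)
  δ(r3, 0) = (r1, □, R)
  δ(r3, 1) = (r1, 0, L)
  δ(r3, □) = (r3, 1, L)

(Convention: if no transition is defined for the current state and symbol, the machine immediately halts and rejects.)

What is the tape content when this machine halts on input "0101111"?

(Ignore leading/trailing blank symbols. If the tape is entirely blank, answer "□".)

Execution trace:
Initial: [r0]0101111
Step 1: δ(r0, 0) = (r2, 0, L) → [r2]□0101111
Step 2: δ(r2, □) = (r2, □, R) → □[r2]0101111
Step 3: δ(r2, 0) = (rA, 1, L) → [rA]□1101111

The machine reaches the accept state rA and halts.

Final tape (ignoring leading/trailing blanks): 1101111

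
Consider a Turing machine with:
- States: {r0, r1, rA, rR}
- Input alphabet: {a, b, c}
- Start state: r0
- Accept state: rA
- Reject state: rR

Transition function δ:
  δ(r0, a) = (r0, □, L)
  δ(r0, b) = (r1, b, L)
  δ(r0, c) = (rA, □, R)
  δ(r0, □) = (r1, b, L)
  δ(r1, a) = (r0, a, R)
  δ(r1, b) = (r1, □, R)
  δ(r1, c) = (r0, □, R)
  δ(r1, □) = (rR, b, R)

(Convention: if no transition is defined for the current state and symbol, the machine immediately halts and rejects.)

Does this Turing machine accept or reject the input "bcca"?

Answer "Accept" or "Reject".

Execution trace:
Initial: [r0]bcca
Step 1: δ(r0, b) = (r1, b, L) → [r1]□bcca
Step 2: δ(r1, □) = (rR, b, R) → b[rR]bcca

The machine reaches the reject state rR and halts.

Answer: Reject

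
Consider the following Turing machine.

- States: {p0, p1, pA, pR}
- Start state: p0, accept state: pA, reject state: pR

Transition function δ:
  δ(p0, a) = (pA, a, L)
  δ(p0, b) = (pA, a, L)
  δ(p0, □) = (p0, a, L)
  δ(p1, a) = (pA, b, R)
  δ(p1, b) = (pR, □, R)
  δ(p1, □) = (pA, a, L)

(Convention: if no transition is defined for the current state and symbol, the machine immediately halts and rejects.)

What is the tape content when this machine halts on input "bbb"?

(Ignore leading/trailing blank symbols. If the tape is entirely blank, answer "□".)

Execution trace:
Initial: [p0]bbb
Step 1: δ(p0, b) = (pA, a, L) → [pA]□abb

The machine reaches the accept state pA and halts.

Final tape (ignoring leading/trailing blanks): abb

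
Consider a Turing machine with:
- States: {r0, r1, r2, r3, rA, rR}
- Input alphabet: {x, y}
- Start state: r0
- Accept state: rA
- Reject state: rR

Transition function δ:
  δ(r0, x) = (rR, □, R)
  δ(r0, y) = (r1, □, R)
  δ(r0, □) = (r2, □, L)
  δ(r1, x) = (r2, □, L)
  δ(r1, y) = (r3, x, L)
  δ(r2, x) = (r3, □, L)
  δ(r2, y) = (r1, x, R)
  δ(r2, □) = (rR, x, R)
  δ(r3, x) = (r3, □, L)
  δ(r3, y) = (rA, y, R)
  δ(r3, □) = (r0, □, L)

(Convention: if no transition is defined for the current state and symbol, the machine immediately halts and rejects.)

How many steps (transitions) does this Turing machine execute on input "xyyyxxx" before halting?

Execution trace:
Initial: [r0]xyyyxxx
Step 1: δ(r0, x) = (rR, □, R) → □[rR]yyyxxx

The machine reaches the reject state rR and halts.

The machine executed 1 step before halting.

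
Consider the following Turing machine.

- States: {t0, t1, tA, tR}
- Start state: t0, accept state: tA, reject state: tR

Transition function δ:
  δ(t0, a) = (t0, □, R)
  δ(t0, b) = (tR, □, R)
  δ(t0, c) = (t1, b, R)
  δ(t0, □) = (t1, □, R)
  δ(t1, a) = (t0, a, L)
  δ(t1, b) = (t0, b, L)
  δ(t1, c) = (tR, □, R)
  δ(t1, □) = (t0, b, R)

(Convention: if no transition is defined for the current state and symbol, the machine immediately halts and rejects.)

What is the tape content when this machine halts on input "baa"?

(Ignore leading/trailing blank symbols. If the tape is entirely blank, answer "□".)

Execution trace:
Initial: [t0]baa
Step 1: δ(t0, b) = (tR, □, R) → □[tR]aa

The machine reaches the reject state tR and halts.

Final tape (ignoring leading/trailing blanks): aa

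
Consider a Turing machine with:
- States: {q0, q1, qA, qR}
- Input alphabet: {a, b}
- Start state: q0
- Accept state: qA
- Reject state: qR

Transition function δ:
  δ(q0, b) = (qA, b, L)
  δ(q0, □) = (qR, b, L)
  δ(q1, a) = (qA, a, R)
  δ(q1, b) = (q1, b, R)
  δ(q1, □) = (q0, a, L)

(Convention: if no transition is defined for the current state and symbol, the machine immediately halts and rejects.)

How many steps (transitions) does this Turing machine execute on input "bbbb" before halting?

Execution trace:
Initial: [q0]bbbb
Step 1: δ(q0, b) = (qA, b, L) → [qA]□bbbb

The machine reaches the accept state qA and halts.

The machine executed 1 step before halting.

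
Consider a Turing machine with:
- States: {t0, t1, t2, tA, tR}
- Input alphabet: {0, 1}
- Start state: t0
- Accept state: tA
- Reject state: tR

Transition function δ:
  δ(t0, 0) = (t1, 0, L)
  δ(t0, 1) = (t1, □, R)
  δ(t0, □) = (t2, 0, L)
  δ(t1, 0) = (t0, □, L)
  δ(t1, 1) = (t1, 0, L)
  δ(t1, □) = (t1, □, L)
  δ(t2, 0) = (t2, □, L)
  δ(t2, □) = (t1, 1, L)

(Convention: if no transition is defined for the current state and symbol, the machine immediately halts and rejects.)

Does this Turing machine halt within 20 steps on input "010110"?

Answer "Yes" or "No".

Execution trace:
Initial: [t0]010110
Step 1: δ(t0, 0) = (t1, 0, L) → [t1]□010110
Step 2: δ(t1, □) = (t1, □, L) → [t1]□□010110
Step 3: δ(t1, □) = (t1, □, L) → [t1]□□□010110
Step 4: δ(t1, □) = (t1, □, L) → [t1]□□□□010110
Step 5: δ(t1, □) = (t1, □, L) → [t1]□□□□□010110
Step 6: δ(t1, □) = (t1, □, L) → [t1]□□□□□□010110
Step 7: δ(t1, □) = (t1, □, L) → [t1]□□□□□□□010110
Step 8: δ(t1, □) = (t1, □, L) → [t1]□□□□□□□□010110
Step 9: δ(t1, □) = (t1, □, L) → [t1]□□□□□□□□□010110
Step 10: δ(t1, □) = (t1, □, L) → [t1]□□□□□□□□□□010110
Step 11: δ(t1, □) = (t1, □, L) → [t1]□□□□□□□□□□□010110
Step 12: δ(t1, □) = (t1, □, L) → [t1]□□□□□□□□□□□□010110
Step 13: δ(t1, □) = (t1, □, L) → [t1]□□□□□□□□□□□□□010110
Step 14: δ(t1, □) = (t1, □, L) → [t1]□□□□□□□□□□□□□□010110
Step 15: δ(t1, □) = (t1, □, L) → [t1]□□□□□□□□□□□□□□□010110
Step 16: δ(t1, □) = (t1, □, L) → [t1]□□□□□□□□□□□□□□□□010110
Step 17: δ(t1, □) = (t1, □, L) → [t1]□□□□□□□□□□□□□□□□□010110
Step 18: δ(t1, □) = (t1, □, L) → [t1]□□□□□□□□□□□□□□□□□□010110
Step 19: δ(t1, □) = (t1, □, L) → [t1]□□□□□□□□□□□□□□□□□□□010110
Step 20: δ(t1, □) = (t1, □, L) → [t1]□□□□□□□□□□□□□□□□□□□□010110

The machine has not reached a halting state after 20 steps.
The machine did not halt within the 20-step bound.

Answer: No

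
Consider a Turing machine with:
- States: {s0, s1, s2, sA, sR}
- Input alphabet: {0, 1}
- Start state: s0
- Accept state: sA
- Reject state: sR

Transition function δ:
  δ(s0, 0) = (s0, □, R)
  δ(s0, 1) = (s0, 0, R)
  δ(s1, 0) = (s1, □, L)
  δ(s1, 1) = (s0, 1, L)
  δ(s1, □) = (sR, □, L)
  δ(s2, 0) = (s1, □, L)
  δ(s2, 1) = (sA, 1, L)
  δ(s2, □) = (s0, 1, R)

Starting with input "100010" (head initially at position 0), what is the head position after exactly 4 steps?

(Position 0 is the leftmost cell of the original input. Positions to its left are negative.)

Execution trace (head position shown):
Step 0: [s0]100010  (head at position 0)
Step 1: move right → 0[s0]00010  (head at position 1)
Step 2: move right → 0□[s0]0010  (head at position 2)
Step 3: move right → 0□□[s0]010  (head at position 3)
Step 4: move right → 0□□□[s0]10  (head at position 4)

After 4 steps, the head is at position 4.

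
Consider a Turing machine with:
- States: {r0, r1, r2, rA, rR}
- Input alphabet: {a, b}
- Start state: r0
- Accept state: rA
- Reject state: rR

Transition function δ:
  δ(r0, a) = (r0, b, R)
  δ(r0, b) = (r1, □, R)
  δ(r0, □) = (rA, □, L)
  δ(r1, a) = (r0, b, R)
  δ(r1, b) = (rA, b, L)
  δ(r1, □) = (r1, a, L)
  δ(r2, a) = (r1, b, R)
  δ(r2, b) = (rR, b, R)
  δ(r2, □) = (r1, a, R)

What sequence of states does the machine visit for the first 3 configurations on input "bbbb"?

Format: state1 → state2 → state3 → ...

Execution trace:
Initial: [r0]bbbb
Step 1: δ(r0, b) = (r1, □, R) → □[r1]bbb
Step 2: δ(r1, b) = (rA, b, L) → [rA]□bbb

The machine reaches the accept state rA and halts.

State sequence: r0 → r1 → rA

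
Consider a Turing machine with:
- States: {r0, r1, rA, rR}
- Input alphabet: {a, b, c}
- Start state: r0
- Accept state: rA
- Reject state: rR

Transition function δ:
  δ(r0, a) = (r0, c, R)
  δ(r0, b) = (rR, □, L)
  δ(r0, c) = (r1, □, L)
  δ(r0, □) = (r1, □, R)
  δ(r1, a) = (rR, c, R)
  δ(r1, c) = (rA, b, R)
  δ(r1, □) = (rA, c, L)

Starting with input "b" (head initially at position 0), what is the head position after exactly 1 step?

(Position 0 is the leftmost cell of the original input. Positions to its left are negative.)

Execution trace (head position shown):
Step 0: [r0]b  (head at position 0)
Step 1: move left → [rR]□□  (head at position -1)

After 1 step, the head is at position -1.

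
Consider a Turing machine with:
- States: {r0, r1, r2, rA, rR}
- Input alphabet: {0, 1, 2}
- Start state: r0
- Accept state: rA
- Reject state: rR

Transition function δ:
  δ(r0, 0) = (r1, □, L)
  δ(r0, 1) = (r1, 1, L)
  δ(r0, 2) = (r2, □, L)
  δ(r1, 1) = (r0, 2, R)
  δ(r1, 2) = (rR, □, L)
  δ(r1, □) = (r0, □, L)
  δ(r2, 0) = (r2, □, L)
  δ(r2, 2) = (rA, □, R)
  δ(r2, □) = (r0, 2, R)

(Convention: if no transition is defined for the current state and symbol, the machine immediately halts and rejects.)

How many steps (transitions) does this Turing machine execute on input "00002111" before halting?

Execution trace:
Initial: [r0]00002111
Step 1: δ(r0, 0) = (r1, □, L) → [r1]□□0002111
Step 2: δ(r1, □) = (r0, □, L) → [r0]□□□0002111

No transition is defined for δ(r0, □). By convention the machine halts and rejects.

The machine executed 2 steps before halting.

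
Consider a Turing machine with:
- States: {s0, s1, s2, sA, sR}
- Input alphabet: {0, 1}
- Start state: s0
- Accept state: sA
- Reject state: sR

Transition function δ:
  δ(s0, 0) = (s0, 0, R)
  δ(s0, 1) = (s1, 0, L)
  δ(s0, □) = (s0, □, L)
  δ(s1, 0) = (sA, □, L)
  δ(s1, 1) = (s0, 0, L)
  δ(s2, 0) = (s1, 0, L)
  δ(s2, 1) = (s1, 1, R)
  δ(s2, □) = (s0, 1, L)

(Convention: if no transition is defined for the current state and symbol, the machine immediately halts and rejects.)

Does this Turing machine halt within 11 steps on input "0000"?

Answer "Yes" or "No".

Execution trace:
Initial: [s0]0000
Step 1: δ(s0, 0) = (s0, 0, R) → 0[s0]000
Step 2: δ(s0, 0) = (s0, 0, R) → 00[s0]00
Step 3: δ(s0, 0) = (s0, 0, R) → 000[s0]0
Step 4: δ(s0, 0) = (s0, 0, R) → 0000[s0]□
Step 5: δ(s0, □) = (s0, □, L) → 000[s0]0□
Step 6: δ(s0, 0) = (s0, 0, R) → 0000[s0]□
Step 7: δ(s0, □) = (s0, □, L) → 000[s0]0□
Step 8: δ(s0, 0) = (s0, 0, R) → 0000[s0]□
Step 9: δ(s0, □) = (s0, □, L) → 000[s0]0□
Step 10: δ(s0, 0) = (s0, 0, R) → 0000[s0]□
Step 11: δ(s0, □) = (s0, □, L) → 000[s0]0□

The machine has not reached a halting state after 11 steps.
The machine did not halt within the 11-step bound.

Answer: No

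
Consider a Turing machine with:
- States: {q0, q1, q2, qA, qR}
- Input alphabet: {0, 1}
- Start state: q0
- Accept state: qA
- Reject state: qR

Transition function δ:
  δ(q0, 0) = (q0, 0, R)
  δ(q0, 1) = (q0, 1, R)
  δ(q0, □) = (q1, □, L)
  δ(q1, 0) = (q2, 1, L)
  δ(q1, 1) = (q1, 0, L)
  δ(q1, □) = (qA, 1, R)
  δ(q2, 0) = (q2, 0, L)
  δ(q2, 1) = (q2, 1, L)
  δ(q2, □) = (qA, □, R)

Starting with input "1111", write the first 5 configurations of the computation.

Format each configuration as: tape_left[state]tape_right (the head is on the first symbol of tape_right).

Transitions applied:
Step 1: δ(q0, 1) = (q0, 1, R)
Step 2: δ(q0, 1) = (q0, 1, R)
Step 3: δ(q0, 1) = (q0, 1, R)
Step 4: δ(q0, 1) = (q0, 1, R)

The first 5 configurations are:
[q0]1111 ⊢ 1[q0]111 ⊢ 11[q0]11 ⊢ 111[q0]1 ⊢ 1111[q0]□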